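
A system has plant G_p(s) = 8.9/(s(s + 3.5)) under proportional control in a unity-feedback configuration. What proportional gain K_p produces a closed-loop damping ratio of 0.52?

Closed-loop characteristic equation: s² + 3.5s + K_p·8.9 = 0.
So ω_n = √(8.9K_p) and 2ζω_n = 3.5, giving ζ = 3.5/(2√(8.9K_p)).
Setting ζ = 0.52: √(8.9K_p) = 3.5/(2·0.52) = 3.365, so K_p = 11.33/8.9 = 1.27.

K_p = 1.27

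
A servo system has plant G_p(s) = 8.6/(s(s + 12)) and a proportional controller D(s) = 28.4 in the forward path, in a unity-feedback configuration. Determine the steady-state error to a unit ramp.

0.0491

The loop has one pole at the origin (type 1). Velocity error constant K_v = lim_{s→0} s·D(s)G_p(s) = 28.4·8.6/12 = 20.35.
Steady-state error to a unit ramp: e_ss = 1/K_v = 0.0491.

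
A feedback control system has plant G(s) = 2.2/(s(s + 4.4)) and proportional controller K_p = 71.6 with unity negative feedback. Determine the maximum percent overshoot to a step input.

57.2%

From 1 + K_pG(s) = 0: s² + 4.4s + 157.5 = 0 ⇒ ω_n = 12.55, ζ = 0.1753.
%OS = 100·exp(−πζ/√(1−ζ²)) = 100·exp(−π·0.1753/√0.9693) = 57.2%.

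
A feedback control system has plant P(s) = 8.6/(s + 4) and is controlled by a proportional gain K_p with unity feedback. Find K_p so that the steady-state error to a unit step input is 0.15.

Steady-state error for a unit step on this type-0 loop is 1/(1 + K_p·P(0)).
P(0) = 2.15. Require 1/(1 + K_p·2.15) = 0.15, so 1 + 2.15·K_p = 6.667.
K_p = (6.667 − 1)/2.15 = 2.64.

K_p = 2.64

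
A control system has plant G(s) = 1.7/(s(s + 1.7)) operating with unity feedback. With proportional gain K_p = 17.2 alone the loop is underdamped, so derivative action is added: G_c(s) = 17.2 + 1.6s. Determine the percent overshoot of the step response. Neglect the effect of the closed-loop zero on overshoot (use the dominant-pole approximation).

24.5%

Forward path: (17.2 + 1.6s)·1.7/(s(s+1.7)). The closed-loop characteristic equation is s² + (1.7 + 1.7·1.6)s + 1.7·17.2 = 0.
That is s² + 4.42s + 29.24 = 0, so ω_n = 5.407 rad/s and ζ = 4.42/(2·5.407) = 0.4087.
%OS = 100·exp(−πζ/√(1−ζ²)) = 24.5%.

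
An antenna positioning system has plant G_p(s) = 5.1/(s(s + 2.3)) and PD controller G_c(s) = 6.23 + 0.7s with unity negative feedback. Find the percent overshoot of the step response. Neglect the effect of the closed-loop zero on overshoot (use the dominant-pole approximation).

Forward path: (6.23 + 0.7s)·5.1/(s(s+2.3)). The closed-loop characteristic equation is s² + (2.3 + 5.1·0.7)s + 5.1·6.23 = 0.
That is s² + 5.87s + 31.77 = 0, so ω_n = 5.637 rad/s and ζ = 5.87/(2·5.637) = 0.5207.
%OS = 100·exp(−πζ/√(1−ζ²)) = 14.7%.

14.7%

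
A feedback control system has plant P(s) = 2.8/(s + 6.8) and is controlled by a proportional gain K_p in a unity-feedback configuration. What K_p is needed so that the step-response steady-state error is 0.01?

The loop is type 0, so e_ss(step) = 1/(1 + K_pos) with K_pos = K_p·P(0).
P(0) = 0.4118. Require 1/(1 + K_p·0.4118) = 0.01, so 1 + 0.4118·K_p = 100.
K_p = (100 − 1)/0.4118 = 240.

K_p = 240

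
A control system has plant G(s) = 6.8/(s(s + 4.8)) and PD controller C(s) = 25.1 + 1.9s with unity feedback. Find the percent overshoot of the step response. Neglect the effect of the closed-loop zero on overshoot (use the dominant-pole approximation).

5.51%

Forward path: (25.1 + 1.9s)·6.8/(s(s+4.8)). The closed-loop characteristic equation is s² + (4.8 + 6.8·1.9)s + 6.8·25.1 = 0.
That is s² + 17.72s + 170.7 = 0, so ω_n = 13.06 rad/s and ζ = 17.72/(2·13.06) = 0.6782.
%OS = 100·exp(−πζ/√(1−ζ²)) = 5.51%.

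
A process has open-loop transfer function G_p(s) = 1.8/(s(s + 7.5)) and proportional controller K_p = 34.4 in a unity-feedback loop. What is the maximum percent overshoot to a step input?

The closed-loop denominator s² + 7.5s + 61.92 gives ω_n = √61.92 = 7.869 and ζ = 7.5/(2ω_n) = 0.4766.
%OS = 100·exp(−πζ/√(1−ζ²)) = 100·exp(−π·0.4766/√0.7729) = 18.2%.

18.2%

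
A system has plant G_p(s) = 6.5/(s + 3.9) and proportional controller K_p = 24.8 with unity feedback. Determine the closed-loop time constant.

τ = 0.00606 s

Closed-loop transfer function: T(s) = K_p·G_p(s)/(1 + K_p·G_p(s)) = 161.2/(s + 3.9 + 161.2) = 161.2/(s + 165.1).
Time constant τ = 1/165.1 = 0.00606 s.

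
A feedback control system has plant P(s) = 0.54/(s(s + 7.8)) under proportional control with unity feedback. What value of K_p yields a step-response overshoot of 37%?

From %OS = 100·exp(−πζ/√(1−ζ²)) = 37%, ζ = −ln(0.37)/√(π²+ln²(0.37)) = 0.3017.
Characteristic equation s² + 7.8s + 0.54K_p = 0 gives ζ = 7.8/(2√(0.54K_p)).
Setting ζ = 0.3017: √(0.54K_p) = 7.8/(2·0.3017) = 12.93, so K_p = 167.1/0.54 = 309.

K_p = 309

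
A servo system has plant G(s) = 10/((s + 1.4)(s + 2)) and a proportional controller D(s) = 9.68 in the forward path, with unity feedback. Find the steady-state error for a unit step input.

0.0281

The loop is type 0. Static position error constant K_pos = D(0)·G(0) = 9.68·3.571 = 34.57.
Steady-state error to a unit step: e_ss = 1/(1+K_pos) = 1/35.57 = 0.0281.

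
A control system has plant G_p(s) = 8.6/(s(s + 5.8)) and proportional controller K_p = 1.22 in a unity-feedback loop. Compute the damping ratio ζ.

ζ = 0.895

1 + K_p·G_p(s) = 0 gives s² + 5.8s + 10.49 = 0.
So ω_n² = 10.49 ⇒ ω_n = 3.239 rad/s, and ζ = 5.8/(2ω_n) = 0.895.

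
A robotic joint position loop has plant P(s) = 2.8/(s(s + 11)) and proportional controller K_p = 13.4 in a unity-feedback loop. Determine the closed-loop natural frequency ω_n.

1 + K_p·P(s) = 0 gives s² + 11s + 37.52 = 0.
So ω_n² = 37.52 ⇒ ω_n = 6.125 rad/s, and ζ = 11/(2ω_n) = 0.898.

ω_n = 6.13 rad/s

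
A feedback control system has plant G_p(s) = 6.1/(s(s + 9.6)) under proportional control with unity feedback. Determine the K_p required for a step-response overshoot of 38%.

K_p = 43.6

From %OS = 100·exp(−πζ/√(1−ζ²)) = 38%, ζ = −ln(0.38)/√(π²+ln²(0.38)) = 0.2943.
Characteristic equation s² + 9.6s + 6.1K_p = 0 gives ζ = 9.6/(2√(6.1K_p)).
Setting ζ = 0.2943: √(6.1K_p) = 9.6/(2·0.2943) = 16.31, so K_p = 265.9/6.1 = 43.6.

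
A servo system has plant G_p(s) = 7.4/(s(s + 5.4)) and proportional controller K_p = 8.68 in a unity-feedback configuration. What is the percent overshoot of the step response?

32.5%

The closed-loop denominator s² + 5.4s + 64.23 gives ω_n = √64.23 = 8.014 and ζ = 5.4/(2ω_n) = 0.3369.
%OS = 100·exp(−πζ/√(1−ζ²)) = 100·exp(−π·0.3369/√0.8865) = 32.5%.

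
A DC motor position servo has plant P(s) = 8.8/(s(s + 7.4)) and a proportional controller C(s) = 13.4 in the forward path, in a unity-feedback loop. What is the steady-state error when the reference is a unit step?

The open loop C(s)P(s) has a pole at the origin (type 1), so the static position error constant is infinite and e_ss = 1/(1+∞) = 0.

0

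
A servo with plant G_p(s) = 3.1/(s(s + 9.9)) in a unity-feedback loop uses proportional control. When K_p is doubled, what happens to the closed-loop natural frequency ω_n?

increase

ω_n = √(3.1·K_p), which grows with K_p.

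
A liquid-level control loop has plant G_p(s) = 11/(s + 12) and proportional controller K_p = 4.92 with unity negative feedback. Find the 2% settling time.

Closed-loop transfer function: T(s) = K_p·G_p(s)/(1 + K_p·G_p(s)) = 54.12/(s + 12 + 54.12) = 54.12/(s + 66.12).
Time constant τ = 1/66.12 = 0.01512 s, so the 2% settling time is about 4τ = 0.0605 s.

T_s ≈ 0.0605 s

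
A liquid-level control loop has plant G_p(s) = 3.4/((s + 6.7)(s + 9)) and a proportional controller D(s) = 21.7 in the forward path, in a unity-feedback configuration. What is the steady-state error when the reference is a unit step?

0.45

The loop is type 0. Static position error constant K_pos = D(0)·G_p(0) = 21.7·0.05638 = 1.224.
Steady-state error to a unit step: e_ss = 1/(1+K_pos) = 1/2.224 = 0.45.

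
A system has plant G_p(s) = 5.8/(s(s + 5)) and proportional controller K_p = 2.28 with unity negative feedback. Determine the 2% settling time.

The closed-loop denominator s² + 5s + 13.22 gives ω_n = √13.22 = 3.636 and ζ = 5/(2ω_n) = 0.6875.
2% settling time T_s ≈ 4/(ζω_n) = 4/2.5 = 1.6 s.

T_s ≈ 1.6 s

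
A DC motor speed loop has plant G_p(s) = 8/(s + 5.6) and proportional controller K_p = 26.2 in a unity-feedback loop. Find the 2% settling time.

T_s ≈ 0.0186 s

Closed-loop transfer function: T(s) = K_p·G_p(s)/(1 + K_p·G_p(s)) = 209.6/(s + 5.6 + 209.6) = 209.6/(s + 215.2).
Time constant τ = 1/215.2 = 0.004647 s, so the 2% settling time is about 4τ = 0.0186 s.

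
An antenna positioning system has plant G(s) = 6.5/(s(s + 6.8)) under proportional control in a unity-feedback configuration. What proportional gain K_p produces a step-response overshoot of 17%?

From %OS = 100·exp(−πζ/√(1−ζ²)) = 17%, ζ = −ln(0.17)/√(π²+ln²(0.17)) = 0.4913.
Characteristic equation s² + 6.8s + 6.5K_p = 0 gives ζ = 6.8/(2√(6.5K_p)).
Setting ζ = 0.4913: √(6.5K_p) = 6.8/(2·0.4913) = 6.921, so K_p = 47.9/6.5 = 7.37.

K_p = 7.37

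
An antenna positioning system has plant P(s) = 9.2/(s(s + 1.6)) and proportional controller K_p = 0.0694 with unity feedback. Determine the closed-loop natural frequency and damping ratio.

With unity feedback the closed-loop characteristic equation is s² + 1.6s + 0.0694·9.2 = s² + 1.6s + 0.6385 = 0.
Matching s² + 2ζω_n s + ω_n²: ω_n = √0.6385 = 0.799 rad/s and 2ζω_n = 1.6, so ζ = 1.6/(2·0.799) = 1.

ω_n = 0.799 rad/s, ζ = 1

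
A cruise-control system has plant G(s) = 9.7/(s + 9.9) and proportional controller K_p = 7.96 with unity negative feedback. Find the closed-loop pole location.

s = -87.11

Closed-loop transfer function: T(s) = K_p·G(s)/(1 + K_p·G(s)) = 77.21/(s + 9.9 + 77.21) = 77.21/(s + 87.11).
The closed-loop pole is at s = −87.11.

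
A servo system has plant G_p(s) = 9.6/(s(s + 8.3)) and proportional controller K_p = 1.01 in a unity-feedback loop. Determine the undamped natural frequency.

ω_n = 3.11 rad/s

With unity feedback the closed-loop characteristic equation is s² + 8.3s + 1.01·9.6 = s² + 8.3s + 9.696 = 0.
So ω_n² = 9.696 ⇒ ω_n = 3.114 rad/s, and ζ = 8.3/(2ω_n) = 1.33.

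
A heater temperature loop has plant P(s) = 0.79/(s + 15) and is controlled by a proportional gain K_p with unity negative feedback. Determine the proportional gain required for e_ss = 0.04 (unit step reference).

The loop is type 0, so e_ss(step) = 1/(1 + K_pos) with K_pos = K_p·P(0).
P(0) = 0.05267. Require 1/(1 + K_p·0.05267) = 0.04, so 1 + 0.05267·K_p = 25.
K_p = (25 − 1)/0.05267 = 456.

K_p = 456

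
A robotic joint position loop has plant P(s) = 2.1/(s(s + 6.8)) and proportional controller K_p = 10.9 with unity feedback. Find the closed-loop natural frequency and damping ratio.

ω_n = 4.78 rad/s, ζ = 0.711

The closed-loop denominator is s(s+6.8) + 10.9·2.1 = s² + 6.8s + 22.89.
Matching s² + 2ζω_n s + ω_n²: ω_n = √22.89 = 4.784 rad/s and 2ζω_n = 6.8, so ζ = 6.8/(2·4.784) = 0.711.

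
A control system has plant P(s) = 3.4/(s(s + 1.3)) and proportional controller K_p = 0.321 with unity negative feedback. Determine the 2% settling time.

From 1 + K_pP(s) = 0: s² + 1.3s + 1.091 = 0 ⇒ ω_n = 1.045, ζ = 0.6222.
2% settling time T_s ≈ 4/(ζω_n) = 4/0.65 = 6.15 s.

T_s ≈ 6.15 s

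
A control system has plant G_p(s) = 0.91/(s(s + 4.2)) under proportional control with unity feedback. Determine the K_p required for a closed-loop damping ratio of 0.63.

Closed-loop characteristic equation: s² + 4.2s + K_p·0.91 = 0.
So ω_n = √(0.91K_p) and 2ζω_n = 4.2, giving ζ = 4.2/(2√(0.91K_p)).
Setting ζ = 0.63: √(0.91K_p) = 4.2/(2·0.63) = 3.333, so K_p = 11.11/0.91 = 12.2.

K_p = 12.2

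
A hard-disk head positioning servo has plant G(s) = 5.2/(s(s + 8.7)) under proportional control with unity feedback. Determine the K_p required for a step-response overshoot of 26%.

From %OS = 100·exp(−πζ/√(1−ζ²)) = 26%, ζ = −ln(0.26)/√(π²+ln²(0.26)) = 0.3941.
Characteristic equation s² + 8.7s + 5.2K_p = 0 gives ζ = 8.7/(2√(5.2K_p)).
Setting ζ = 0.3941: √(5.2K_p) = 8.7/(2·0.3941) = 11.04, so K_p = 121.8/5.2 = 23.4.

K_p = 23.4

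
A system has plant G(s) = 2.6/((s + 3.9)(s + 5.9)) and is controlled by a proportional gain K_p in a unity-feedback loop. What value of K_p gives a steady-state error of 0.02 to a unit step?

K_p = 434

Steady-state error for a unit step on this type-0 loop is 1/(1 + K_p·G(0)).
G(0) = 0.113. Require 1/(1 + K_p·0.113) = 0.02, so 1 + 0.113·K_p = 50.
K_p = (50 − 1)/0.113 = 434.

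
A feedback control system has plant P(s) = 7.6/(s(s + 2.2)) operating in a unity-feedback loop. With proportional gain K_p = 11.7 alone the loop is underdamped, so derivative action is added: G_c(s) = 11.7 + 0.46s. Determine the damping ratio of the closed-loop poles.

ζ = 0.302

Forward path: (11.7 + 0.46s)·7.6/(s(s+2.2)). The closed-loop characteristic equation is s² + (2.2 + 7.6·0.46)s + 7.6·11.7 = 0.
That is s² + 5.696s + 88.92 = 0, so ω_n = 9.43 rad/s and ζ = 5.696/(2·9.43) = 0.302.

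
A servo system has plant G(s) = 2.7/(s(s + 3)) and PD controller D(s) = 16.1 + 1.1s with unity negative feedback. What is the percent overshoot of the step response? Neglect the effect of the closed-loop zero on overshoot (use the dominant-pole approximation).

Forward path: (16.1 + 1.1s)·2.7/(s(s+3)). The closed-loop characteristic equation is s² + (3 + 2.7·1.1)s + 2.7·16.1 = 0.
That is s² + 5.97s + 43.47 = 0, so ω_n = 6.593 rad/s and ζ = 5.97/(2·6.593) = 0.4527.
%OS = 100·exp(−πζ/√(1−ζ²)) = 20.3%.

20.3%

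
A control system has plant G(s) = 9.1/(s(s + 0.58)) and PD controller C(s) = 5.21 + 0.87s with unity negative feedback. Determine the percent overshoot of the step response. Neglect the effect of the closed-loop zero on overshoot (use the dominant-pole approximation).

8.52%

Forward path: (5.21 + 0.87s)·9.1/(s(s+0.58)). The closed-loop characteristic equation is s² + (0.58 + 9.1·0.87)s + 9.1·5.21 = 0.
That is s² + 8.497s + 47.41 = 0, so ω_n = 6.886 rad/s and ζ = 8.497/(2·6.886) = 0.617.
%OS = 100·exp(−πζ/√(1−ζ²)) = 8.52%.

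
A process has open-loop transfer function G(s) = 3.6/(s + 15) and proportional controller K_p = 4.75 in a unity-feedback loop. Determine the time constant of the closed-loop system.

Closed-loop transfer function: T(s) = K_p·G(s)/(1 + K_p·G(s)) = 17.1/(s + 15 + 17.1) = 17.1/(s + 32.1).
Time constant τ = 1/32.1 = 0.0312 s.

τ = 0.0312 s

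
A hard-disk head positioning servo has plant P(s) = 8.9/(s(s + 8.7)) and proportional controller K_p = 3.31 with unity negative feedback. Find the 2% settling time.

From 1 + K_pP(s) = 0: s² + 8.7s + 29.46 = 0 ⇒ ω_n = 5.428, ζ = 0.8015.
2% settling time T_s ≈ 4/(ζω_n) = 4/4.35 = 0.92 s.

T_s ≈ 0.92 s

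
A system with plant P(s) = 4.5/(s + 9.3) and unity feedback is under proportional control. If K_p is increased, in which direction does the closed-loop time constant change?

Closed-loop pole is at s = −(9.3+K_p·4.5); larger K_p moves it further left, so τ = 1/(9.3+K_p·4.5) decreases.

decrease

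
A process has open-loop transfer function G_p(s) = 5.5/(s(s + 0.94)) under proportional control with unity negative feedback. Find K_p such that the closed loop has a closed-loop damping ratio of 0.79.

K_p = 0.0644

Closed-loop characteristic equation: s² + 0.94s + K_p·5.5 = 0.
So ω_n = √(5.5K_p) and 2ζω_n = 0.94, giving ζ = 0.94/(2√(5.5K_p)).
Setting ζ = 0.79: √(5.5K_p) = 0.94/(2·0.79) = 0.5949, so K_p = 0.3539/5.5 = 0.0644.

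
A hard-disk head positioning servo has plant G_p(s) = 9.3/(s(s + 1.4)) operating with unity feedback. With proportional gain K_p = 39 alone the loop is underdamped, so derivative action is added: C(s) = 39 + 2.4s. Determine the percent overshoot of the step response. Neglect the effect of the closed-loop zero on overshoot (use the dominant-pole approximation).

8.2%

Forward path: (39 + 2.4s)·9.3/(s(s+1.4)). The closed-loop characteristic equation is s² + (1.4 + 9.3·2.4)s + 9.3·39 = 0.
That is s² + 23.72s + 362.7 = 0, so ω_n = 19.04 rad/s and ζ = 23.72/(2·19.04) = 0.6227.
%OS = 100·exp(−πζ/√(1−ζ²)) = 8.2%.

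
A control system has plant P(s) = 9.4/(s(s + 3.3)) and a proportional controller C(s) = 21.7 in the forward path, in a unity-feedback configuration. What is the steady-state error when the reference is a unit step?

The open loop C(s)P(s) has a pole at the origin (type 1), so the static position error constant is infinite and e_ss = 1/(1+∞) = 0.

0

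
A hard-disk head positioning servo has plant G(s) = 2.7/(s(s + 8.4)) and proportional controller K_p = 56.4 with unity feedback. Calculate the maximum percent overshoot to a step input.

32.1%

Closed-loop characteristic equation: s² + 8.4s + 152.3 = 0, so ω_n = 12.34 rad/s and ζ = 8.4/(2·12.34) = 0.3404.
%OS = 100·exp(−πζ/√(1−ζ²)) = 100·exp(−π·0.3404/√0.8842) = 32.1%.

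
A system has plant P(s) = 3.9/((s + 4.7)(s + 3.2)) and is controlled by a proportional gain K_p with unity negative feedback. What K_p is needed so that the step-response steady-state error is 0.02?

For a type-0 loop with proportional control, e_ss = 1/(1 + K_p·P(0)).
P(0) = 0.2593. Require 1/(1 + K_p·0.2593) = 0.02, so 1 + 0.2593·K_p = 50.
K_p = (50 − 1)/0.2593 = 189.

K_p = 189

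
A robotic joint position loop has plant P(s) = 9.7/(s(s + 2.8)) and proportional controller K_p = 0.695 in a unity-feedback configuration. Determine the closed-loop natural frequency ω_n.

The closed-loop denominator is s(s+2.8) + 0.695·9.7 = s² + 2.8s + 6.741.
So ω_n² = 6.741 ⇒ ω_n = 2.596 rad/s, and ζ = 2.8/(2ω_n) = 0.539.

ω_n = 2.6 rad/s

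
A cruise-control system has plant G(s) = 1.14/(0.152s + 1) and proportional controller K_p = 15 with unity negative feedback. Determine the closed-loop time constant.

Closed loop: T(s) = K_p·G/(1+K_p·G) = 17.1/(0.152s + 1 + 17.1), with pole at s = −(1 + 17.1)/0.152 = −119.1.
Closed-loop time constant τ = 1/119.1 = 0.0084 s.

τ = 0.0084 s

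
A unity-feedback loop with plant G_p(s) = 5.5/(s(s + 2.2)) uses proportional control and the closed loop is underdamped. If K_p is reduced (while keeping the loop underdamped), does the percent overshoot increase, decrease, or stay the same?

decrease

ζ = 2.2/(2√(5.5K_p)) rises as K_p falls; higher damping means less overshoot.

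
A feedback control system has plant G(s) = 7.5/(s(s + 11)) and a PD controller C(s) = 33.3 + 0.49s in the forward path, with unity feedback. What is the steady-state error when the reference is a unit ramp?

0.044

The loop has one pole at the origin (type 1). Velocity error constant K_v = lim_{s→0} s·C(s)G(s) = 33.3·7.5/11 = 22.7.
Steady-state error to a unit ramp: e_ss = 1/K_v = 0.044.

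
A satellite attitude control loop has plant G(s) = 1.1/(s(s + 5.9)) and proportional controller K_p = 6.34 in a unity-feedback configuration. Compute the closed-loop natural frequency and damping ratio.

ω_n = 2.64 rad/s, ζ = 1.12

The closed-loop denominator is s(s+5.9) + 6.34·1.1 = s² + 5.9s + 6.974.
Matching s² + 2ζω_n s + ω_n²: ω_n = √6.974 = 2.641 rad/s and 2ζω_n = 5.9, so ζ = 5.9/(2·2.641) = 1.12.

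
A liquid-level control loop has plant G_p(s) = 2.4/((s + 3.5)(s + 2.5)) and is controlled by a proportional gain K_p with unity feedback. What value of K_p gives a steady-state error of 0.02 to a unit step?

Steady-state error for a unit step on this type-0 loop is 1/(1 + K_p·G_p(0)).
G_p(0) = 0.2743. Require 1/(1 + K_p·0.2743) = 0.02, so 1 + 0.2743·K_p = 50.
K_p = (50 − 1)/0.2743 = 179.

K_p = 179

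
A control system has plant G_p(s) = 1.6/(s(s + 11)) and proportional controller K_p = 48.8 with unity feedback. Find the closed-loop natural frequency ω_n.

The closed-loop denominator is s(s+11) + 48.8·1.6 = s² + 11s + 78.08.
So ω_n² = 78.08 ⇒ ω_n = 8.836 rad/s, and ζ = 11/(2ω_n) = 0.622.

ω_n = 8.84 rad/s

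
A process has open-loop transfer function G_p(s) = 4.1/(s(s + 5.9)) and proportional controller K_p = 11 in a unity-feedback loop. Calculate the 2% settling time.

T_s ≈ 1.36 s

From 1 + K_pG_p(s) = 0: s² + 5.9s + 45.1 = 0 ⇒ ω_n = 6.716, ζ = 0.4393.
2% settling time T_s ≈ 4/(ζω_n) = 4/2.95 = 1.36 s.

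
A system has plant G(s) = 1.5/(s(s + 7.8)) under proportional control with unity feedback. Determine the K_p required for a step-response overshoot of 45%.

From %OS = 100·exp(−πζ/√(1−ζ²)) = 45%, ζ = −ln(0.45)/√(π²+ln²(0.45)) = 0.2463.
Characteristic equation s² + 7.8s + 1.5K_p = 0 gives ζ = 7.8/(2√(1.5K_p)).
Setting ζ = 0.2463: √(1.5K_p) = 7.8/(2·0.2463) = 15.83, so K_p = 250.6/1.5 = 167.

K_p = 167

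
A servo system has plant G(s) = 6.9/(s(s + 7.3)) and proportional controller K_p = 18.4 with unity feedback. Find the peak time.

T_p = 0.295 s

The closed-loop denominator s² + 7.3s + 127 gives ω_n = √127 = 11.27 and ζ = 7.3/(2ω_n) = 0.3239.
Damped frequency ω_d = ω_n√(1−ζ²) = 10.66 rad/s, so peak time T_p = π/ω_d = 0.295 s.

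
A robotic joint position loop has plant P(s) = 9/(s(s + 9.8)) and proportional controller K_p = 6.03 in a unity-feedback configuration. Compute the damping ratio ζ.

With unity feedback the closed-loop characteristic equation is s² + 9.8s + 6.03·9 = s² + 9.8s + 54.27 = 0.
So ω_n² = 54.27 ⇒ ω_n = 7.367 rad/s, and ζ = 9.8/(2ω_n) = 0.665.

ζ = 0.665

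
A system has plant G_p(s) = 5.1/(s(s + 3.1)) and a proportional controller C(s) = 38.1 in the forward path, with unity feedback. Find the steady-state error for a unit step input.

The open loop C(s)G_p(s) has a pole at the origin (type 1), so the static position error constant is infinite and e_ss = 1/(1+∞) = 0.

0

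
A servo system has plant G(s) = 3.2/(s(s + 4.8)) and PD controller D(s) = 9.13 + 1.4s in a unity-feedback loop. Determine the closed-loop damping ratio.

Forward path: (9.13 + 1.4s)·3.2/(s(s+4.8)). The closed-loop characteristic equation is s² + (4.8 + 3.2·1.4)s + 3.2·9.13 = 0.
That is s² + 9.28s + 29.22 = 0, so ω_n = 5.405 rad/s and ζ = 9.28/(2·5.405) = 0.8584.

ζ = 0.858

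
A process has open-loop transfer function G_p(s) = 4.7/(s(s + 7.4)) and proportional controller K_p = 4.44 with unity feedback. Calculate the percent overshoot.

The closed-loop denominator s² + 7.4s + 20.87 gives ω_n = √20.87 = 4.568 and ζ = 7.4/(2ω_n) = 0.81.
%OS = 100·exp(−πζ/√(1−ζ²)) = 100·exp(−π·0.81/√0.344) = 1.31%.

1.31%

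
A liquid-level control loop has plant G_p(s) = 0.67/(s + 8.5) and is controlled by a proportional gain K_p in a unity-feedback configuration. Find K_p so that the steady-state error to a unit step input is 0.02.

K_p = 622

For a type-0 loop with proportional control, e_ss = 1/(1 + K_p·G_p(0)).
G_p(0) = 0.07882. Require 1/(1 + K_p·0.07882) = 0.02, so 1 + 0.07882·K_p = 50.
K_p = (50 − 1)/0.07882 = 622.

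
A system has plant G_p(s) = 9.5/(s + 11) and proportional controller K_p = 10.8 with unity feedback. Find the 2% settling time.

T_s ≈ 0.0352 s

Closed-loop transfer function: T(s) = K_p·G_p(s)/(1 + K_p·G_p(s)) = 102.6/(s + 11 + 102.6) = 102.6/(s + 113.6).
Time constant τ = 1/113.6 = 0.008803 s, so the 2% settling time is about 4τ = 0.0352 s.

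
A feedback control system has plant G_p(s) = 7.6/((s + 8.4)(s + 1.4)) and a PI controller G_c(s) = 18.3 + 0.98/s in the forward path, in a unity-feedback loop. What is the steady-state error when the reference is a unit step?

The open loop G_c(s)G_p(s) has a pole at the origin (type 1), so the static position error constant is infinite and e_ss = 1/(1+∞) = 0.

0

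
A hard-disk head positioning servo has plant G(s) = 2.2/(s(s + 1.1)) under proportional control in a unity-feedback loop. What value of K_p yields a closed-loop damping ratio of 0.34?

Closed-loop characteristic equation: s² + 1.1s + K_p·2.2 = 0.
So ω_n = √(2.2K_p) and 2ζω_n = 1.1, giving ζ = 1.1/(2√(2.2K_p)).
Setting ζ = 0.34: √(2.2K_p) = 1.1/(2·0.34) = 1.618, so K_p = 2.617/2.2 = 1.19.

K_p = 1.19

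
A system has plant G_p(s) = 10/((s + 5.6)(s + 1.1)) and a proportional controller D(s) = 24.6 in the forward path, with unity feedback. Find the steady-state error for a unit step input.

0.0244

The loop is type 0. Static position error constant K_pos = D(0)·G_p(0) = 24.6·1.623 = 39.94.
Steady-state error to a unit step: e_ss = 1/(1+K_pos) = 1/40.94 = 0.0244.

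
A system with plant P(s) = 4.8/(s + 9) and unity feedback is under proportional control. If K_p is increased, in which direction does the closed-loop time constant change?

Closed-loop pole is at s = −(9+K_p·4.8); larger K_p moves it further left, so τ = 1/(9+K_p·4.8) decreases.

decrease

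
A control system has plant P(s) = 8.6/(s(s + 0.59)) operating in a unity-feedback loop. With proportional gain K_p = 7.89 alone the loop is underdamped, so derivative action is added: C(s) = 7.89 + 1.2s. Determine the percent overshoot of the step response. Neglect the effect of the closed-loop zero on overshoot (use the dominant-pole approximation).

6.23%

Forward path: (7.89 + 1.2s)·8.6/(s(s+0.59)). The closed-loop characteristic equation is s² + (0.59 + 8.6·1.2)s + 8.6·7.89 = 0.
That is s² + 10.91s + 67.85 = 0, so ω_n = 8.237 rad/s and ζ = 10.91/(2·8.237) = 0.6622.
%OS = 100·exp(−πζ/√(1−ζ²)) = 6.23%.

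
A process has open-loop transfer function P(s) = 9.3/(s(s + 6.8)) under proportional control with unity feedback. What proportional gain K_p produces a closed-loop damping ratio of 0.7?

Closed-loop characteristic equation: s² + 6.8s + K_p·9.3 = 0.
So ω_n = √(9.3K_p) and 2ζω_n = 6.8, giving ζ = 6.8/(2√(9.3K_p)).
Setting ζ = 0.7: √(9.3K_p) = 6.8/(2·0.7) = 4.857, so K_p = 23.59/9.3 = 2.54.

K_p = 2.54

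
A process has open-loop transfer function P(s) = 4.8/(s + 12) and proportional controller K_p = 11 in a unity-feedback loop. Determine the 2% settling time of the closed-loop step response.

Closed-loop transfer function: T(s) = K_p·P(s)/(1 + K_p·P(s)) = 52.8/(s + 12 + 52.8) = 52.8/(s + 64.8).
Time constant τ = 1/64.8 = 0.01543 s, so the 2% settling time is about 4τ = 0.0617 s.

T_s ≈ 0.0617 s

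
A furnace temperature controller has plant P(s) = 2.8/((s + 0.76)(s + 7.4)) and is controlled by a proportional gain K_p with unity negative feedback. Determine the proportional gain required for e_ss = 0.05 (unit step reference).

K_p = 38.2

Steady-state error for a unit step on this type-0 loop is 1/(1 + K_p·P(0)).
P(0) = 0.4979. Require 1/(1 + K_p·0.4979) = 0.05, so 1 + 0.4979·K_p = 20.
K_p = (20 − 1)/0.4979 = 38.2.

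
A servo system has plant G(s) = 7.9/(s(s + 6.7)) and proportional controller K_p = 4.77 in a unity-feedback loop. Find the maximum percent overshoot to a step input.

12.9%

Closed-loop characteristic equation: s² + 6.7s + 37.68 = 0, so ω_n = 6.139 rad/s and ζ = 6.7/(2·6.139) = 0.5457.
%OS = 100·exp(−πζ/√(1−ζ²)) = 100·exp(−π·0.5457/√0.7022) = 12.9%.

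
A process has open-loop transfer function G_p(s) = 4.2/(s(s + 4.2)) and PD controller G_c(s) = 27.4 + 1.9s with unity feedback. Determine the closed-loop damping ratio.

ζ = 0.568

Forward path: (27.4 + 1.9s)·4.2/(s(s+4.2)). The closed-loop characteristic equation is s² + (4.2 + 4.2·1.9)s + 4.2·27.4 = 0.
That is s² + 12.18s + 115.1 = 0, so ω_n = 10.73 rad/s and ζ = 12.18/(2·10.73) = 0.5677.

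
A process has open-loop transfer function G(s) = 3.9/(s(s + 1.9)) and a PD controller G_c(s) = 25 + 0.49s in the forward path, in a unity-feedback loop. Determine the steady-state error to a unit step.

The open loop G_c(s)G(s) has a pole at the origin (type 1), so the static position error constant is infinite and e_ss = 1/(1+∞) = 0.

0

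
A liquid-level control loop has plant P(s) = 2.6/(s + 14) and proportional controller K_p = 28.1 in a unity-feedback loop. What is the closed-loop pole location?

s = -87.06

Closed-loop transfer function: T(s) = K_p·P(s)/(1 + K_p·P(s)) = 73.06/(s + 14 + 73.06) = 73.06/(s + 87.06).
The closed-loop pole is at s = −87.06.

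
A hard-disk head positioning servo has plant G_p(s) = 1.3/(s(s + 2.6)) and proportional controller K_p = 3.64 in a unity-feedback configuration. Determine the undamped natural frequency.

With unity feedback the closed-loop characteristic equation is s² + 2.6s + 3.64·1.3 = s² + 2.6s + 4.732 = 0.
So ω_n² = 4.732 ⇒ ω_n = 2.175 rad/s, and ζ = 2.6/(2ω_n) = 0.598.

ω_n = 2.18 rad/s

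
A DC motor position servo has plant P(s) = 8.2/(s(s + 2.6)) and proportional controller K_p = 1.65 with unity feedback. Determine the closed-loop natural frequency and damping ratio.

ω_n = 3.68 rad/s, ζ = 0.353

1 + K_p·P(s) = 0 gives s² + 2.6s + 13.53 = 0.
So ω_n² = 13.53 ⇒ ω_n = 3.678 rad/s, and ζ = 2.6/(2ω_n) = 0.353.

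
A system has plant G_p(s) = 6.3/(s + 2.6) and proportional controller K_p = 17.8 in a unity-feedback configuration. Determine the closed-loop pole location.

Closed-loop transfer function: T(s) = K_p·G_p(s)/(1 + K_p·G_p(s)) = 112.1/(s + 2.6 + 112.1) = 112.1/(s + 114.7).
The closed-loop pole is at s = −114.7.

s = -114.7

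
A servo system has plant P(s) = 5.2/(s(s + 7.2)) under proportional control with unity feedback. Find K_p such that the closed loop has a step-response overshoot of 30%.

K_p = 19.5

From %OS = 100·exp(−πζ/√(1−ζ²)) = 30%, ζ = −ln(0.3)/√(π²+ln²(0.3)) = 0.3579.
Characteristic equation s² + 7.2s + 5.2K_p = 0 gives ζ = 7.2/(2√(5.2K_p)).
Setting ζ = 0.3579: √(5.2K_p) = 7.2/(2·0.3579) = 10.06, so K_p = 101.2/5.2 = 19.5.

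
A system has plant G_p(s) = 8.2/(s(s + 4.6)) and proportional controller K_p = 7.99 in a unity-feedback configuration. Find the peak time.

T_p = 0.405 s

Closed-loop characteristic equation: s² + 4.6s + 65.52 = 0, so ω_n = 8.094 rad/s and ζ = 4.6/(2·8.094) = 0.2841.
Damped frequency ω_d = ω_n√(1−ζ²) = 7.761 rad/s, so peak time T_p = π/ω_d = 0.405 s.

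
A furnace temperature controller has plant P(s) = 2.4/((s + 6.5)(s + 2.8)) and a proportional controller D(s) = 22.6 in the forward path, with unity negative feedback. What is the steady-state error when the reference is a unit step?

0.251

The loop is type 0. Static position error constant K_pos = D(0)·P(0) = 22.6·0.1319 = 2.98.
Steady-state error to a unit step: e_ss = 1/(1+K_pos) = 1/3.98 = 0.251.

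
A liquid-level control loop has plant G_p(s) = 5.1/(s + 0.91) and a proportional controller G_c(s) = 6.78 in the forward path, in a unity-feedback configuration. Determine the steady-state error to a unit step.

The loop is type 0. Static position error constant K_pos = G_c(0)·G_p(0) = 6.78·5.604 = 38.
Steady-state error to a unit step: e_ss = 1/(1+K_pos) = 1/39 = 0.0256.

0.0256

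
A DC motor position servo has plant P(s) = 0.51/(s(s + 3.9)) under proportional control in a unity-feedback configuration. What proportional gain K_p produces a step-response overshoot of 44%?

K_p = 117

From %OS = 100·exp(−πζ/√(1−ζ²)) = 44%, ζ = −ln(0.44)/√(π²+ln²(0.44)) = 0.2528.
Characteristic equation s² + 3.9s + 0.51K_p = 0 gives ζ = 3.9/(2√(0.51K_p)).
Setting ζ = 0.2528: √(0.51K_p) = 3.9/(2·0.2528) = 7.713, so K_p = 59.48/0.51 = 117.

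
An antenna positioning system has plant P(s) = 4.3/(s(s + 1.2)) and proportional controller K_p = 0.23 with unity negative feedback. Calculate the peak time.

T_p = 3.96 s

From 1 + K_pP(s) = 0: s² + 1.2s + 0.989 = 0 ⇒ ω_n = 0.9945, ζ = 0.6033.
Damped frequency ω_d = ω_n√(1−ζ²) = 0.7931 rad/s, so peak time T_p = π/ω_d = 3.96 s.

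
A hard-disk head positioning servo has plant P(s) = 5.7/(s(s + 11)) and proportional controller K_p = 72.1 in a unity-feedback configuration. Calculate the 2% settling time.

T_s ≈ 0.727 s

The closed-loop denominator s² + 11s + 411 gives ω_n = √411 = 20.27 and ζ = 11/(2ω_n) = 0.2713.
2% settling time T_s ≈ 4/(ζω_n) = 4/5.5 = 0.727 s.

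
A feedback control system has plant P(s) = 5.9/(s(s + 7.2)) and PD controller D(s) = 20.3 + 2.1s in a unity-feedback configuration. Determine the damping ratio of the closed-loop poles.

ζ = 0.895

Forward path: (20.3 + 2.1s)·5.9/(s(s+7.2)). The closed-loop characteristic equation is s² + (7.2 + 5.9·2.1)s + 5.9·20.3 = 0.
That is s² + 19.59s + 119.8 = 0, so ω_n = 10.94 rad/s and ζ = 19.59/(2·10.94) = 0.895.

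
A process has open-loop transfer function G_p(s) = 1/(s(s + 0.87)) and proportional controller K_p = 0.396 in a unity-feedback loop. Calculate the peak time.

T_p = 6.91 s

From 1 + K_pG_p(s) = 0: s² + 0.87s + 0.396 = 0 ⇒ ω_n = 0.6293, ζ = 0.6913.
Damped frequency ω_d = ω_n√(1−ζ²) = 0.4547 rad/s, so peak time T_p = π/ω_d = 6.91 s.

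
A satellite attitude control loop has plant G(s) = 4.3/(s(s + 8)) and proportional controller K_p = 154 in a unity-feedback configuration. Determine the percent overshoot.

61%

Closed-loop characteristic equation: s² + 8s + 662.2 = 0, so ω_n = 25.73 rad/s and ζ = 8/(2·25.73) = 0.1554.
%OS = 100·exp(−πζ/√(1−ζ²)) = 100·exp(−π·0.1554/√0.9758) = 61%.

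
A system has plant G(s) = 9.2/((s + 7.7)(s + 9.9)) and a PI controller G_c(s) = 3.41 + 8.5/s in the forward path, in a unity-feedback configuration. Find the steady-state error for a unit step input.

The open loop G_c(s)G(s) has a pole at the origin (type 1), so the static position error constant is infinite and e_ss = 1/(1+∞) = 0.

0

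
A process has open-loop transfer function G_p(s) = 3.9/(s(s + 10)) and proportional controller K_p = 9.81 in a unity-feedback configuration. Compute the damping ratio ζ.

With unity feedback the closed-loop characteristic equation is s² + 10s + 9.81·3.9 = s² + 10s + 38.26 = 0.
So ω_n² = 38.26 ⇒ ω_n = 6.185 rad/s, and ζ = 10/(2ω_n) = 0.808.

ζ = 0.808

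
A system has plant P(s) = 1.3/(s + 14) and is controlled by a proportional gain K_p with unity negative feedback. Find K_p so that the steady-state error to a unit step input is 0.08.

K_p = 124

The loop is type 0, so e_ss(step) = 1/(1 + K_pos) with K_pos = K_p·P(0).
P(0) = 0.09286. Require 1/(1 + K_p·0.09286) = 0.08, so 1 + 0.09286·K_p = 12.5.
K_p = (12.5 − 1)/0.09286 = 124.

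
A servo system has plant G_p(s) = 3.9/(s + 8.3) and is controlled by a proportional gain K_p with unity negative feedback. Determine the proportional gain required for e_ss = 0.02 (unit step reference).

The loop is type 0, so e_ss(step) = 1/(1 + K_pos) with K_pos = K_p·G_p(0).
G_p(0) = 0.4699. Require 1/(1 + K_p·0.4699) = 0.02, so 1 + 0.4699·K_p = 50.
K_p = (50 − 1)/0.4699 = 104.

K_p = 104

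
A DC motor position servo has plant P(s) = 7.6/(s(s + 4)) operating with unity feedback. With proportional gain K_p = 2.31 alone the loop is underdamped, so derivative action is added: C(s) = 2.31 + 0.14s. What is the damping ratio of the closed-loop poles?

Forward path: (2.31 + 0.14s)·7.6/(s(s+4)). The closed-loop characteristic equation is s² + (4 + 7.6·0.14)s + 7.6·2.31 = 0.
That is s² + 5.064s + 17.56 = 0, so ω_n = 4.19 rad/s and ζ = 5.064/(2·4.19) = 0.6043.

ζ = 0.604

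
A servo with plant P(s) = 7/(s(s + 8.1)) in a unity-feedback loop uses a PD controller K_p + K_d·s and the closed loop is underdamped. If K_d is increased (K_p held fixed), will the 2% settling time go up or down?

Characteristic equation s² + (8.1 + 7K_d)s + 7K_p = 0: raising K_d increases ζω_n = (8.1+7K_d)/2 while the loop stays underdamped, so T_s ≈ 4/(ζω_n) decreases.

decrease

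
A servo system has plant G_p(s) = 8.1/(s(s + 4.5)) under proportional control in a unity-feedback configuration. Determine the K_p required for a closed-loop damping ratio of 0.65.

Closed-loop characteristic equation: s² + 4.5s + K_p·8.1 = 0.
So ω_n = √(8.1K_p) and 2ζω_n = 4.5, giving ζ = 4.5/(2√(8.1K_p)).
Setting ζ = 0.65: √(8.1K_p) = 4.5/(2·0.65) = 3.462, so K_p = 11.98/8.1 = 1.48.

K_p = 1.48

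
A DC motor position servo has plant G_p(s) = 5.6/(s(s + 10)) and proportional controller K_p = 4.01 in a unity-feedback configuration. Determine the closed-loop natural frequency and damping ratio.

ω_n = 4.74 rad/s, ζ = 1.06

1 + K_p·G_p(s) = 0 gives s² + 10s + 22.46 = 0.
Matching s² + 2ζω_n s + ω_n²: ω_n = √22.46 = 4.739 rad/s and 2ζω_n = 10, so ζ = 10/(2·4.739) = 1.06.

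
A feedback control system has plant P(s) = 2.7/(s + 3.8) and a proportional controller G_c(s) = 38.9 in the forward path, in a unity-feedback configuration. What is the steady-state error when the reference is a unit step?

0.0349

The loop is type 0. Static position error constant K_pos = G_c(0)·P(0) = 38.9·0.7105 = 27.64.
Steady-state error to a unit step: e_ss = 1/(1+K_pos) = 1/28.64 = 0.0349.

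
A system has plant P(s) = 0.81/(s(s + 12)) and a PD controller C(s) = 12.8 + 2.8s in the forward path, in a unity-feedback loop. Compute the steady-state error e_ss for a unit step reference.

The open loop C(s)P(s) has a pole at the origin (type 1), so the static position error constant is infinite and e_ss = 1/(1+∞) = 0.

0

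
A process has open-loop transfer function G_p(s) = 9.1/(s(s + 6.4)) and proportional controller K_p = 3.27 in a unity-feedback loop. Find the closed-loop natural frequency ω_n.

With unity feedback the closed-loop characteristic equation is s² + 6.4s + 3.27·9.1 = s² + 6.4s + 29.76 = 0.
So ω_n² = 29.76 ⇒ ω_n = 5.455 rad/s, and ζ = 6.4/(2ω_n) = 0.587.

ω_n = 5.45 rad/s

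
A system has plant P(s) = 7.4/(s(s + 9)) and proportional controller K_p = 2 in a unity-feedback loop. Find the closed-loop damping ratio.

With unity feedback the closed-loop characteristic equation is s² + 9s + 2·7.4 = s² + 9s + 14.8 = 0.
So ω_n² = 14.8 ⇒ ω_n = 3.847 rad/s, and ζ = 9/(2ω_n) = 1.17.

ζ = 1.17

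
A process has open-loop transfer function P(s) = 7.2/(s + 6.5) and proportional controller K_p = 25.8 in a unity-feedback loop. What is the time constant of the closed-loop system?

τ = 0.0052 s

Closed-loop transfer function: T(s) = K_p·P(s)/(1 + K_p·P(s)) = 185.8/(s + 6.5 + 185.8) = 185.8/(s + 192.3).
Time constant τ = 1/192.3 = 0.0052 s.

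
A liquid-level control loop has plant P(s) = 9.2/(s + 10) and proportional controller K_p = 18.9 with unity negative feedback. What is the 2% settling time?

Closed-loop transfer function: T(s) = K_p·P(s)/(1 + K_p·P(s)) = 173.9/(s + 10 + 173.9) = 173.9/(s + 183.9).
Time constant τ = 1/183.9 = 0.005438 s, so the 2% settling time is about 4τ = 0.0218 s.

T_s ≈ 0.0218 s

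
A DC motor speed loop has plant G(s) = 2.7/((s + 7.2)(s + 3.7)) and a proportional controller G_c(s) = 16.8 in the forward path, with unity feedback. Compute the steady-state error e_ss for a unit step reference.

0.37

The loop is type 0. Static position error constant K_pos = G_c(0)·G(0) = 16.8·0.1014 = 1.703.
Steady-state error to a unit step: e_ss = 1/(1+K_pos) = 1/2.703 = 0.37.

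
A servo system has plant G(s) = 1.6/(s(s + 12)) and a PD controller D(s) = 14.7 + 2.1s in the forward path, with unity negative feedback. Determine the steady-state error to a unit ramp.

The loop has one pole at the origin (type 1). Velocity error constant K_v = lim_{s→0} s·D(s)G(s) = 14.7·1.6/12 = 1.96.
Steady-state error to a unit ramp: e_ss = 1/K_v = 0.51.

0.51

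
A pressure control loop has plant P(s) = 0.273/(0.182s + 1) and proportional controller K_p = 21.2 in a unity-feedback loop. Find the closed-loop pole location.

Closed loop: T(s) = K_p·P/(1+K_p·P) = 5.788/(0.182s + 1 + 5.788), with pole at s = −(1 + 5.788)/0.182 = −37.29.

s = -37.29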